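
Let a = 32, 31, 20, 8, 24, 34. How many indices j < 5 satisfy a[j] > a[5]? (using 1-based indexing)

2 such elements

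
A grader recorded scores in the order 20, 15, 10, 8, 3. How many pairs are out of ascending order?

Listing every pair i<j with a[i]>a[j] (using 0-based positions):
(0,1): 20 > 15
(0,2): 20 > 10
(0,3): 20 > 8
(0,4): 20 > 3
(1,2): 15 > 10
(1,3): 15 > 8
(1,4): 15 > 3
(2,3): 10 > 8
(2,4): 10 > 3
(3,4): 8 > 3
That's 10 pairs.

10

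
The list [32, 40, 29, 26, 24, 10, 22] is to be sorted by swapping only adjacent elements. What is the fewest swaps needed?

Swaps: 19

Minimum adjacent swaps = number of inversions (each swap of adjacent out-of-order elements removes one inversion and no swap can remove more).
Count inversions — for each element, later elements that are smaller:
32: 29, 26, 24, 10, 22 → 5
40: 29, 26, 24, 10, 22 → 5
29: 26, 24, 10, 22 → 4
26: 24, 10, 22 → 3
24: 10, 22 → 2
10: none → 0
22: none → 0
Total inversions: 5 + 5 + 4 + 3 + 2 + 0 + 0 = 19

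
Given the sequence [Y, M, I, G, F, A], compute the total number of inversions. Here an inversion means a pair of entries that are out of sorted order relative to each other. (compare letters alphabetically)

Inversions: 15

Count, for each position, how many later elements it exceeds:
Y: 5
M: 4
I: 3
G: 2
F: 1
A: 0
Sum: 5 + 4 + 3 + 2 + 1 + 0 = 15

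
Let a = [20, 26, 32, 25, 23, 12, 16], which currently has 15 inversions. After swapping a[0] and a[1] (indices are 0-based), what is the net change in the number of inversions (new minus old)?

Positions 0 and 1 hold 20 and 26; after swapping, the array is [26, 20, 32, 25, 23, 12, 16].
For each element, count later entries that are smaller:
26: 5
20: 2
32: 4
25: 3
23: 2
12: 0
16: 0
Sum: 5 + 2 + 4 + 3 + 2 + 0 + 0 = 16
Change: 16 − 15 = +1

+1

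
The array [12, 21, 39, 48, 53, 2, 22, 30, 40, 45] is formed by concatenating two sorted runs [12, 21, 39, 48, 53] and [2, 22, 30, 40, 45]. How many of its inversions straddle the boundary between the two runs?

For each element r of the right run, count left-run elements greater than r:
r = 2: 12, 21, 39, 48, 53 → 5
r = 22: 39, 48, 53 → 3
r = 30: 39, 48, 53 → 3
r = 40: 48, 53 → 2
r = 45: 48, 53 → 2
Cross-inversions: 5 + 3 + 3 + 2 + 2 = 15

15 cross-inversions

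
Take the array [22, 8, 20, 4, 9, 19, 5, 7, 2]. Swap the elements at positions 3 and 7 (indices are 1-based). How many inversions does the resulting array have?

Positions 3 and 7 hold 20 and 5; after swapping, the array is [22, 8, 5, 4, 9, 19, 20, 7, 2].
Sweep left to right; for each value list the smaller values that follow it:
22: 8
8: 4
5: 2
4: 1
9: 2
19: 2
20: 2
7: 1
2: 0
Sum: 8 + 4 + 2 + 1 + 2 + 2 + 2 + 1 + 0 = 22

22 inversions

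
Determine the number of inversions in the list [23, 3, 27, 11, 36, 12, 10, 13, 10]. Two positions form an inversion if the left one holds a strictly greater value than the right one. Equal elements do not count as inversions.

For each element, count later entries that are smaller:
23: 6
3: 0
27: 5
11: 2
36: 4
12: 2
10: 0
13: 1
10: 0
Sum: 6 + 0 + 5 + 2 + 4 + 2 + 0 + 1 + 0 = 20

20 out-of-order pairs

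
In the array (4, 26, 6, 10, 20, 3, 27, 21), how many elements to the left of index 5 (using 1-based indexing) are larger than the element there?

1

The element at index 5 is 20.
Elements before it: 4, 26, 6, 10
Those larger than 20: 26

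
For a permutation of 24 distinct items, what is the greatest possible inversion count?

276 inversions

A reversed (strictly descending) arrangement makes every pair an inversion, giving C(24, 2) inversions.
C(24, 2) = 24·23/2 = 276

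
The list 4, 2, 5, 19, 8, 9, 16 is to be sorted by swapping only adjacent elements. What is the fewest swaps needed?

Swaps: 4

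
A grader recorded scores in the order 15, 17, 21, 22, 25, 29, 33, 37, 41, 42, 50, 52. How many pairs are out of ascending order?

0

Sweep left to right; for each value list the smaller values that follow it:
15 → none → 0
17 → none → 0
21 → none → 0
22 → none → 0
25 → none → 0
29 → none → 0
33 → none → 0
37 → none → 0
41 → none → 0
42 → none → 0
50 → none → 0
52 → none → 0
Sum: 0 + 0 + 0 + 0 + 0 + 0 + 0 + 0 + 0 + 0 + 0 + 0 = 0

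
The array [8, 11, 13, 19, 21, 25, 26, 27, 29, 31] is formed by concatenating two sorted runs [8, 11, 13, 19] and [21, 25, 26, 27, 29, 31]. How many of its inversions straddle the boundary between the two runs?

0 cross-inversions

Count, for every r in R, how many entries of L exceed r:
r = 21: none → 0
r = 25: none → 0
r = 26: none → 0
r = 27: none → 0
r = 29: none → 0
r = 31: none → 0
Cross-inversions: 0 + 0 + 0 + 0 + 0 + 0 = 0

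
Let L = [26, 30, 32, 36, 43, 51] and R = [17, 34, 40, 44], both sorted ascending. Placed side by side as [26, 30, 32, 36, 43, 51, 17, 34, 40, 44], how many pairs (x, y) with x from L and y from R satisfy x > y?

12

Take each right-half value and tally the left-half values above it:
r = 17: 26, 30, 32, 36, 43, 51 → 6
r = 34: 36, 43, 51 → 3
r = 40: 43, 51 → 2
r = 44: 51 → 1
Cross-inversions: 6 + 3 + 2 + 1 = 12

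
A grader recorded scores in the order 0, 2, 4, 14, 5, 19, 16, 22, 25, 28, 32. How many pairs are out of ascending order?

2 inversions

Count, for each position, how many later elements it exceeds:
0: 0
2: 0
4: 0
14: 1
5: 0
19: 1
16: 0
22: 0
25: 0
28: 0
32: 0
Sum: 0 + 0 + 0 + 1 + 0 + 1 + 0 + 0 + 0 + 0 + 0 = 2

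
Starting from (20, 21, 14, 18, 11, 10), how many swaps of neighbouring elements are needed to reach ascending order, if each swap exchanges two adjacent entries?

Each adjacent swap fixes exactly one inversion, so the minimum swap count equals the number of inversions.
Count inversions — for each element, later elements that are smaller:
20: 14, 18, 11, 10 → 4
21: 14, 18, 11, 10 → 4
14: 11, 10 → 2
18: 11, 10 → 2
11: 10 → 1
10: none → 0
Total inversions: 4 + 4 + 2 + 2 + 1 + 0 = 13

13 adjacent swaps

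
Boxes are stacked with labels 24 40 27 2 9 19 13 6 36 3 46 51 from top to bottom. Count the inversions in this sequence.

Count, for each position, how many later elements it exceeds:
24: 6
40: 8
27: 6
2: 0
9: 2
19: 3
13: 2
6: 1
36: 1
3: 0
46: 0
51: 0
Sum: 6 + 8 + 6 + 0 + 2 + 3 + 2 + 1 + 1 + 0 + 0 + 0 = 29

29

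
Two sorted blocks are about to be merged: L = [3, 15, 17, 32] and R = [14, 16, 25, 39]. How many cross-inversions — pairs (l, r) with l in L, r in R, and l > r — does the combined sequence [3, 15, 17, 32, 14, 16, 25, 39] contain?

Cross-inversions: 6

For each element r of the right run, count left-run elements greater than r:
r = 14: 15, 17, 32 → 3
r = 16: 17, 32 → 2
r = 25: 32 → 1
r = 39: none → 0
Cross-inversions: 3 + 2 + 1 + 0 = 6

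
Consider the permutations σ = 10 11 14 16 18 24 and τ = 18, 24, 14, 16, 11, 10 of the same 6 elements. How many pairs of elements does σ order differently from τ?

13 discordant pairs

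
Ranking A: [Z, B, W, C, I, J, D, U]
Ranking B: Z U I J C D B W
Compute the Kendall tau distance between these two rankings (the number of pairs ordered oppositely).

Discordant pairs: 16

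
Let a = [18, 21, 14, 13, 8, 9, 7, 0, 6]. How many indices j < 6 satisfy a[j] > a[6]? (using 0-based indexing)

The element at index 6 is 7.
Elements before it: 18, 21, 14, 13, 8, 9
Those larger than 7: 18, 21, 14, 13, 8, 9

6 such elements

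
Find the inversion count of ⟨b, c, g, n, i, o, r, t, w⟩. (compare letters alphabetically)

Count, for each position, how many later elements it exceeds:
b → none → 0
c → none → 0
g → none → 0
n → i → 1
i → none → 0
o → none → 0
r → none → 0
t → none → 0
w → none → 0
Sum: 0 + 0 + 0 + 1 + 0 + 0 + 0 + 0 + 0 = 1

Inversions: 1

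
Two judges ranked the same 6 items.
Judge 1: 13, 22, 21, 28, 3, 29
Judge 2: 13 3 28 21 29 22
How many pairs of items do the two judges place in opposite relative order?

Assign each item its position (1..6) in the first ordering, then rewrite the second ordering as that position sequence:
positions: 13→1, 22→2, 21→3, 28→4, 3→5, 29→6
second ordering as positions: [1, 5, 4, 3, 6, 2]
Discordant pairs = inversions in this position sequence.
1: 0
5: 4, 3, 2 → 3
4: 3, 2 → 2
3: 2 → 1
6: 2 → 1
2: 0
Total: 0 + 3 + 2 + 1 + 1 + 0 = 7

Discordant pairs: 7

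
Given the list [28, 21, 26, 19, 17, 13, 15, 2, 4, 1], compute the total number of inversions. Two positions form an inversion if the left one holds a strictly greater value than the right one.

42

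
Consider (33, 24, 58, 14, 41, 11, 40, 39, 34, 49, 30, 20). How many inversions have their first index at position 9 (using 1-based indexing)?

2

The element at index 9 is 34.
Elements after it: 49, 30, 20
Those smaller than 34: 30, 20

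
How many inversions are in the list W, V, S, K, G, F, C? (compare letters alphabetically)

21 out-of-order pairs

Sweep left to right; for each value list the smaller values that follow it:
W → V, S, K, G, F, C → 6
V → S, K, G, F, C → 5
S → K, G, F, C → 4
K → G, F, C → 3
G → F, C → 2
F → C → 1
C → none → 0
Sum: 6 + 5 + 4 + 3 + 2 + 1 + 0 = 21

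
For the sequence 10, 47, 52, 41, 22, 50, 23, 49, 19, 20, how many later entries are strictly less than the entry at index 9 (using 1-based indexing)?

0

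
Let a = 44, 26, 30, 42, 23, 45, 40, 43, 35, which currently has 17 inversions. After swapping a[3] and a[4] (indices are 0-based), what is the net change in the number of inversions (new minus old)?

-1

Positions 3 and 4 hold 42 and 23; after swapping, the array is [44, 26, 30, 23, 42, 45, 40, 43, 35].
Sweep left to right; for each value list the smaller values that follow it:
44: 7
26: 1
30: 1
23: 0
42: 2
45: 3
40: 1
43: 1
35: 0
Sum: 7 + 1 + 1 + 0 + 2 + 3 + 1 + 1 + 0 = 16
Change: 16 − 17 = -1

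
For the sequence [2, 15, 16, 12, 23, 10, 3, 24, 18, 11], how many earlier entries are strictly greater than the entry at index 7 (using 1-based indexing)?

The element at index 7 is 3.
Elements before it: 2, 15, 16, 12, 23, 10
Those larger than 3: 15, 16, 12, 23, 10

5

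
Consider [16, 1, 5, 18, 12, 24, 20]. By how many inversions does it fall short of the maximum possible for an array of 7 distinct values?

16

Maximum inversions for 7 distinct elements is C(7, 2) = 7·6/2 = 21.
Current inversions — for each element, count later smaller elements:
16: 3
1: 0
5: 0
18: 1
12: 0
24: 1
20: 0
Current total: 3 + 0 + 0 + 1 + 0 + 1 + 0 = 5
Shortfall: 21 − 5 = 16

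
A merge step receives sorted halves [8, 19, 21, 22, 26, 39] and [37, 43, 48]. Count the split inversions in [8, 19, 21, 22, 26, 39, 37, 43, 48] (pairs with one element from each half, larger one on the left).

1

Take each right-half value and tally the left-half values above it:
r = 37: 39 → 1
r = 43: none → 0
r = 48: none → 0
Cross-inversions: 1 + 0 + 0 = 1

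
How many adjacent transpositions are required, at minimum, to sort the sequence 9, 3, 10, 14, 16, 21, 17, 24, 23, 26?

The minimum number of adjacent swaps to sort an array equals its inversion count, since every such swap removes exactly one inversion.
Count inversions — for each element, later elements that are smaller:
9: 3 → 1
3: none → 0
10: none → 0
14: none → 0
16: none → 0
21: 17 → 1
17: none → 0
24: 23 → 1
23: none → 0
26: none → 0
Total inversions: 1 + 0 + 0 + 0 + 0 + 1 + 0 + 1 + 0 + 0 = 3

There are 3 swaps.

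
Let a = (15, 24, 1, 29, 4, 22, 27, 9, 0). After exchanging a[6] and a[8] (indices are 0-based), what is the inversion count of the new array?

18 inversions

Positions 6 and 8 hold 27 and 0; after swapping, the array is [15, 24, 1, 29, 4, 22, 0, 9, 27].
Sweep left to right; for each value list the smaller values that follow it:
15 → 1, 4, 0, 9 → 4
24 → 1, 4, 22, 0, 9 → 5
1 → 0 → 1
29 → 4, 22, 0, 9, 27 → 5
4 → 0 → 1
22 → 0, 9 → 2
0 → none → 0
9 → none → 0
27 → none → 0
Sum: 4 + 5 + 1 + 5 + 1 + 2 + 0 + 0 + 0 = 18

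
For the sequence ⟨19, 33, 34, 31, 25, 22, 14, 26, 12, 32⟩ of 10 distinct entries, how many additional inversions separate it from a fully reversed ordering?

Maximum inversions for 10 distinct elements is C(10, 2) = 10·9/2 = 45.
Current inversions — for each element, count later smaller elements:
19: 2
33: 7
34: 7
31: 5
25: 3
22: 2
14: 1
26: 1
12: 0
32: 0
Current total: 2 + 7 + 7 + 5 + 3 + 2 + 1 + 1 + 0 + 0 = 28
Shortfall: 45 − 28 = 17

17 inversions short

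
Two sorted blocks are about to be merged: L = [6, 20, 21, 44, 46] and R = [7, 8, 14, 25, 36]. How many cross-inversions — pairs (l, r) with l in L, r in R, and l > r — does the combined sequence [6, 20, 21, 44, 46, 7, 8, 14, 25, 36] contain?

Count, for every r in R, how many entries of L exceed r:
r = 7: 20, 21, 44, 46 → 4
r = 8: 20, 21, 44, 46 → 4
r = 14: 20, 21, 44, 46 → 4
r = 25: 44, 46 → 2
r = 36: 44, 46 → 2
Cross-inversions: 4 + 4 + 4 + 2 + 2 = 16

16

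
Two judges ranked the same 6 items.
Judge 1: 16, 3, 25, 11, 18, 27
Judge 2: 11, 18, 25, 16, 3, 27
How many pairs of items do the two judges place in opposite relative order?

Assign each item its position (1..6) in the first ordering, then rewrite the second ordering as that position sequence:
positions: 16→1, 3→2, 25→3, 11→4, 18→5, 27→6
second ordering as positions: [4, 5, 3, 1, 2, 6]
Discordant pairs = inversions in this position sequence.
4: 3, 1, 2 → 3
5: 3, 1, 2 → 3
3: 1, 2 → 2
1: 0
2: 0
6: 0
Total: 3 + 3 + 2 + 0 + 0 + 0 = 8

8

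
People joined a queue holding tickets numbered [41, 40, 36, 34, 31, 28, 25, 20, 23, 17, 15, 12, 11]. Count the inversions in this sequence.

Element-by-element contributions:
41 → 40, 36, 34, 31, 28, 25, 20, 23, 17, 15, 12, 11 → 12
40 → 36, 34, 31, 28, 25, 20, 23, 17, 15, 12, 11 → 11
36 → 34, 31, 28, 25, 20, 23, 17, 15, 12, 11 → 10
34 → 31, 28, 25, 20, 23, 17, 15, 12, 11 → 9
31 → 28, 25, 20, 23, 17, 15, 12, 11 → 8
28 → 25, 20, 23, 17, 15, 12, 11 → 7
25 → 20, 23, 17, 15, 12, 11 → 6
20 → 17, 15, 12, 11 → 4
23 → 17, 15, 12, 11 → 4
17 → 15, 12, 11 → 3
15 → 12, 11 → 2
12 → 11 → 1
11 → none → 0
Sum: 12 + 11 + 10 + 9 + 8 + 7 + 6 + 4 + 4 + 3 + 2 + 1 + 0 = 77

77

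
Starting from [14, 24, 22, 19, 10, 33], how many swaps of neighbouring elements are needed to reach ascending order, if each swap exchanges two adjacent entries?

7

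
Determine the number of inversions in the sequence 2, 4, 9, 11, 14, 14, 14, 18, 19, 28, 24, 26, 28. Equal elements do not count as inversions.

Element-by-element contributions:
2 → none → 0
4 → none → 0
9 → none → 0
11 → none → 0
14 → none → 0
14 → none → 0
14 → none → 0
18 → none → 0
19 → none → 0
28 → 24, 26 → 2
24 → none → 0
26 → none → 0
28 → none → 0
Sum: 0 + 0 + 0 + 0 + 0 + 0 + 0 + 0 + 0 + 2 + 0 + 0 + 0 = 2

2 inversions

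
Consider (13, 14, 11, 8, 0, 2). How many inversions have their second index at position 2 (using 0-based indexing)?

The element at index 2 is 11.
Elements before it: 13, 14
Those larger than 11: 13, 14

2 such elements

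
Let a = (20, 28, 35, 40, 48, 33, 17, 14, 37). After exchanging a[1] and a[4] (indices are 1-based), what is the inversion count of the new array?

Inversions: 23

Positions 1 and 4 hold 20 and 40; after swapping, the array is [40, 28, 35, 20, 48, 33, 17, 14, 37].
Count, for each position, how many later elements it exceeds:
40: 7
28: 3
35: 4
20: 2
48: 4
33: 2
17: 1
14: 0
37: 0
Sum: 7 + 3 + 4 + 2 + 4 + 2 + 1 + 0 + 0 = 23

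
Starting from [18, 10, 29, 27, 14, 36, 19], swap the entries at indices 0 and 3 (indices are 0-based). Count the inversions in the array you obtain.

9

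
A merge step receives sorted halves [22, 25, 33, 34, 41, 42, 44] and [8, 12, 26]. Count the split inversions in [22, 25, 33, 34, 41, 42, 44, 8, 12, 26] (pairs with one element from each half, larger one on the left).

Take each right-half value and tally the left-half values above it:
r = 8: 22, 25, 33, 34, 41, 42, 44 → 7
r = 12: 22, 25, 33, 34, 41, 42, 44 → 7
r = 26: 33, 34, 41, 42, 44 → 5
Cross-inversions: 7 + 7 + 5 = 19

19 split inversions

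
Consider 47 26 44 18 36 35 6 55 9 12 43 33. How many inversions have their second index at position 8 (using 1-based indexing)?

The element at index 8 is 55.
Elements before it: 47, 26, 44, 18, 36, 35, 6
None of them are larger than 55.

0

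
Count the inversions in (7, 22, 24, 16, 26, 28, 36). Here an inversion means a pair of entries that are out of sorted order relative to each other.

Inversions: 2

Sweep left to right; for each value list the smaller values that follow it:
7: 0
22: 1
24: 1
16: 0
26: 0
28: 0
36: 0
Sum: 0 + 1 + 1 + 0 + 0 + 0 + 0 = 2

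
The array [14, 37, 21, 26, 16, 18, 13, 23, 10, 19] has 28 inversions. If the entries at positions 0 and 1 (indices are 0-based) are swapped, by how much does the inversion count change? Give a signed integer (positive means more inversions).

Positions 0 and 1 hold 14 and 37; after swapping, the array is [37, 14, 21, 26, 16, 18, 13, 23, 10, 19].
Count, for each position, how many later elements it exceeds:
37: 9
14: 2
21: 5
26: 6
16: 2
18: 2
13: 1
23: 2
10: 0
19: 0
Sum: 9 + 2 + 5 + 6 + 2 + 2 + 1 + 2 + 0 + 0 = 29
Change: 29 − 28 = +1

+1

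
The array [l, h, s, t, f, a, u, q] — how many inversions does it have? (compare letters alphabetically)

13

Count, for each position, how many later elements it exceeds:
l: 3
h: 2
s: 3
t: 3
f: 1
a: 0
u: 1
q: 0
Sum: 3 + 2 + 3 + 3 + 1 + 0 + 1 + 0 = 13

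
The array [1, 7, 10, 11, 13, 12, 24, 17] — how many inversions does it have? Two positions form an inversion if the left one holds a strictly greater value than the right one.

2

Sweep left to right; for each value list the smaller values that follow it:
1 → none → 0
7 → none → 0
10 → none → 0
11 → none → 0
13 → 12 → 1
12 → none → 0
24 → 17 → 1
17 → none → 0
Sum: 0 + 0 + 0 + 0 + 1 + 0 + 1 + 0 = 2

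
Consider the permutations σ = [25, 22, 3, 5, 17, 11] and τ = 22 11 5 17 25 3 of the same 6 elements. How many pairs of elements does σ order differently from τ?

Assign each item its position (1..6) in the first ordering, then rewrite the second ordering as that position sequence:
positions: 25→1, 22→2, 3→3, 5→4, 17→5, 11→6
second ordering as positions: [2, 6, 4, 5, 1, 3]
Discordant pairs = inversions in this position sequence.
2: 1 → 1
6: 4, 5, 1, 3 → 4
4: 1, 3 → 2
5: 1, 3 → 2
1: 0
3: 0
Total: 1 + 4 + 2 + 2 + 0 + 0 = 9

9 discordant pairs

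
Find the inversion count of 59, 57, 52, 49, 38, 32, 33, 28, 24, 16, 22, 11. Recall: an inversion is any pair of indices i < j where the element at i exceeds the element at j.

64 inversions

Element-by-element contributions:
59 → 57, 52, 49, 38, 32, 33, 28, 24, 16, 22, 11 → 11
57 → 52, 49, 38, 32, 33, 28, 24, 16, 22, 11 → 10
52 → 49, 38, 32, 33, 28, 24, 16, 22, 11 → 9
49 → 38, 32, 33, 28, 24, 16, 22, 11 → 8
38 → 32, 33, 28, 24, 16, 22, 11 → 7
32 → 28, 24, 16, 22, 11 → 5
33 → 28, 24, 16, 22, 11 → 5
28 → 24, 16, 22, 11 → 4
24 → 16, 22, 11 → 3
16 → 11 → 1
22 → 11 → 1
11 → none → 0
Sum: 11 + 10 + 9 + 8 + 7 + 5 + 5 + 4 + 3 + 1 + 1 + 0 = 64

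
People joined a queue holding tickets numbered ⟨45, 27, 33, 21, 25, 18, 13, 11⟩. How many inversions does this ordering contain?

Sweep left to right; for each value list the smaller values that follow it:
45 → 27, 33, 21, 25, 18, 13, 11 → 7
27 → 21, 25, 18, 13, 11 → 5
33 → 21, 25, 18, 13, 11 → 5
21 → 18, 13, 11 → 3
25 → 18, 13, 11 → 3
18 → 13, 11 → 2
13 → 11 → 1
11 → none → 0
Sum: 7 + 5 + 5 + 3 + 3 + 2 + 1 + 0 = 26

26 out-of-order pairs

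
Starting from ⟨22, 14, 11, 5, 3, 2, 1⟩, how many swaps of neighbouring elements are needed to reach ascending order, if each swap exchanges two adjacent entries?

Swaps: 21

Each adjacent swap fixes exactly one inversion, so the minimum swap count equals the number of inversions.
Count inversions — for each element, later elements that are smaller:
22: 14, 11, 5, 3, 2, 1 → 6
14: 11, 5, 3, 2, 1 → 5
11: 5, 3, 2, 1 → 4
5: 3, 2, 1 → 3
3: 2, 1 → 2
2: 1 → 1
1: none → 0
Total inversions: 6 + 5 + 4 + 3 + 2 + 1 + 0 = 21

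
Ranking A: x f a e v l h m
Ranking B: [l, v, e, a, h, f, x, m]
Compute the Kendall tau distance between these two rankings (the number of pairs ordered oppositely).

Assign each item its position (1..8) in the first ordering, then rewrite the second ordering as that position sequence:
positions: x→1, f→2, a→3, e→4, v→5, l→6, h→7, m→8
second ordering as positions: [6, 5, 4, 3, 7, 2, 1, 8]
Discordant pairs = inversions in this position sequence.
6: 5, 4, 3, 2, 1 → 5
5: 4, 3, 2, 1 → 4
4: 3, 2, 1 → 3
3: 2, 1 → 2
7: 2, 1 → 2
2: 1 → 1
1: 0
8: 0
Total: 5 + 4 + 3 + 2 + 2 + 1 + 0 + 0 = 17

Discordant pairs: 17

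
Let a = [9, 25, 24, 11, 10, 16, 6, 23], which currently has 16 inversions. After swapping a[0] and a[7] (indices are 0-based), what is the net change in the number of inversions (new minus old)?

Positions 0 and 7 hold 9 and 23; after swapping, the array is [23, 25, 24, 11, 10, 16, 6, 9].
For each element, count later entries that are smaller:
23: 5
25: 6
24: 5
11: 3
10: 2
16: 2
6: 0
9: 0
Sum: 5 + 6 + 5 + 3 + 2 + 2 + 0 + 0 = 23
Change: 23 − 16 = +7

+7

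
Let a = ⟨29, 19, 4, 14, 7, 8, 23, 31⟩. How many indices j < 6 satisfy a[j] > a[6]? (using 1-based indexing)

The element at index 6 is 8.
Elements before it: 29, 19, 4, 14, 7
Those larger than 8: 29, 19, 14

3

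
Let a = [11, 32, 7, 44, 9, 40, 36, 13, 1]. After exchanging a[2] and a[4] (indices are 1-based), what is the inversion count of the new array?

Positions 2 and 4 hold 32 and 44; after swapping, the array is [11, 44, 7, 32, 9, 40, 36, 13, 1].
Element-by-element contributions:
11: 3
44: 7
7: 1
32: 3
9: 1
40: 3
36: 2
13: 1
1: 0
Sum: 3 + 7 + 1 + 3 + 1 + 3 + 2 + 1 + 0 = 21

There are 21 inversions.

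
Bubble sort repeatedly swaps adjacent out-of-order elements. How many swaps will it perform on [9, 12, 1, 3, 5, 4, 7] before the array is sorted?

Minimum adjacent swaps = number of inversions (each swap of adjacent out-of-order elements removes one inversion and no swap can remove more).
Count inversions — for each element, later elements that are smaller:
9: 1, 3, 5, 4, 7 → 5
12: 1, 3, 5, 4, 7 → 5
1: none → 0
3: none → 0
5: 4 → 1
4: none → 0
7: none → 0
Total inversions: 5 + 5 + 0 + 0 + 1 + 0 + 0 = 11

11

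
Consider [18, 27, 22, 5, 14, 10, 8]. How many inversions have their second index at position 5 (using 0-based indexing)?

4

The element at index 5 is 10.
Elements before it: 18, 27, 22, 5, 14
Those larger than 10: 18, 27, 22, 14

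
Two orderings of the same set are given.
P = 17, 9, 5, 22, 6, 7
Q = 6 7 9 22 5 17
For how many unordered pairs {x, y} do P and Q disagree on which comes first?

Disagreeing pairs: 12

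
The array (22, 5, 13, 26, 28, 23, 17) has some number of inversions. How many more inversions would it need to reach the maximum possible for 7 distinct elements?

13

Maximum inversions for 7 distinct elements is C(7, 2) = 7·6/2 = 21.
Current inversions — for each element, count later smaller elements:
22: 3
5: 0
13: 0
26: 2
28: 2
23: 1
17: 0
Current total: 3 + 0 + 0 + 2 + 2 + 1 + 0 = 8
Shortfall: 21 − 8 = 13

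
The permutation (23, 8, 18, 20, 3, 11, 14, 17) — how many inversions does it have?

16 inversions

Count, for each position, how many later elements it exceeds:
23: 7
8: 1
18: 4
20: 4
3: 0
11: 0
14: 0
17: 0
Sum: 7 + 1 + 4 + 4 + 0 + 0 + 0 + 0 = 16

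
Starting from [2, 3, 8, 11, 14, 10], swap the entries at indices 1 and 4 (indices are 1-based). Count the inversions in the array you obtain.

7 inversions

Positions 1 and 4 hold 2 and 11; after swapping, the array is [11, 3, 8, 2, 14, 10].
Element-by-element contributions:
11: 4
3: 1
8: 1
2: 0
14: 1
10: 0
Sum: 4 + 1 + 1 + 0 + 1 + 0 = 7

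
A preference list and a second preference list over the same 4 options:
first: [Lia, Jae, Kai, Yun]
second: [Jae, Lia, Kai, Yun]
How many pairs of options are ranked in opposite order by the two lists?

Pairs: 1

Assign each item its position (1..4) in the first ordering, then rewrite the second ordering as that position sequence:
positions: Lia→1, Jae→2, Kai→3, Yun→4
second ordering as positions: [2, 1, 3, 4]
Discordant pairs = inversions in this position sequence.
2: 1 → 1
1: 0
3: 0
4: 0
Total: 1 + 0 + 0 + 0 = 1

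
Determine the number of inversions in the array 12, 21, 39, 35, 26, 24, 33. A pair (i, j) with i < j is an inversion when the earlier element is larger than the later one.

8

Out-of-order index pairs (1-indexed):
(3,4): 39 > 35
(3,5): 39 > 26
(3,6): 39 > 24
(3,7): 39 > 33
(4,5): 35 > 26
(4,6): 35 > 24
(4,7): 35 > 33
(5,6): 26 > 24
That's 8 pairs.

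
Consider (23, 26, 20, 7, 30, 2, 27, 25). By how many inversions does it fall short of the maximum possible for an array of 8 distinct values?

Maximum inversions for 8 distinct elements is C(8, 2) = 8·7/2 = 28.
Current inversions — for each element, count later smaller elements:
23: 3
26: 4
20: 2
7: 1
30: 3
2: 0
27: 1
25: 0
Current total: 3 + 4 + 2 + 1 + 3 + 0 + 1 + 0 = 14
Shortfall: 28 − 14 = 14

14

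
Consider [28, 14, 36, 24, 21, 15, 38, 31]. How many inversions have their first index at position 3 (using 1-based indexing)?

4

The element at index 3 is 36.
Elements after it: 24, 21, 15, 38, 31
Those smaller than 36: 24, 21, 15, 31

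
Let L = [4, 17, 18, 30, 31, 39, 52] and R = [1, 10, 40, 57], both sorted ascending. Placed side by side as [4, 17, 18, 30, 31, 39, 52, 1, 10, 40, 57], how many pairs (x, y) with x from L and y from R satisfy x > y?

Take each right-half value and tally the left-half values above it:
r = 1: 4, 17, 18, 30, 31, 39, 52 → 7
r = 10: 17, 18, 30, 31, 39, 52 → 6
r = 40: 52 → 1
r = 57: none → 0
Cross-inversions: 7 + 6 + 1 + 0 = 14

14 cross-inversions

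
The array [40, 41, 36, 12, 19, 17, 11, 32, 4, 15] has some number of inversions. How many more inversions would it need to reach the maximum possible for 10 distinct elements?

Maximum inversions for 10 distinct elements is C(10, 2) = 10·9/2 = 45.
Current inversions — for each element, count later smaller elements:
40: 8
41: 8
36: 7
12: 2
19: 4
17: 3
11: 1
32: 2
4: 0
15: 0
Current total: 8 + 8 + 7 + 2 + 4 + 3 + 1 + 2 + 0 + 0 = 35
Shortfall: 45 − 35 = 10

10 inversions short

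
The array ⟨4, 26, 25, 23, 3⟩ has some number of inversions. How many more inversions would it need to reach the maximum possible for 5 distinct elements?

3

Maximum inversions for 5 distinct elements is C(5, 2) = 5·4/2 = 10.
Current inversions — for each element, count later smaller elements:
4: 1
26: 3
25: 2
23: 1
3: 0
Current total: 1 + 3 + 2 + 1 + 0 = 7
Shortfall: 10 − 7 = 3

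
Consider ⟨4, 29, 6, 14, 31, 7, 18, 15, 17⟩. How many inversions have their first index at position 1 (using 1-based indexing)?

The element at index 1 is 4.
Elements after it: 29, 6, 14, 31, 7, 18, 15, 17
None of them are smaller than 4.

0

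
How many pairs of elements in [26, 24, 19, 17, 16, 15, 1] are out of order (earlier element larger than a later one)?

Count, for each position, how many later elements it exceeds:
26 → 24, 19, 17, 16, 15, 1 → 6
24 → 19, 17, 16, 15, 1 → 5
19 → 17, 16, 15, 1 → 4
17 → 16, 15, 1 → 3
16 → 15, 1 → 2
15 → 1 → 1
1 → none → 0
Sum: 6 + 5 + 4 + 3 + 2 + 1 + 0 = 21

21 inversions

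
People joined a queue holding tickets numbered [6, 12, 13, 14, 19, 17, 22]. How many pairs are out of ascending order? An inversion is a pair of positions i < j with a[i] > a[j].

Listing every pair i<j with a[i]>a[j] (using 0-based positions):
(4,5): 19 > 17
That's 1 pair.

There is 1 inversion.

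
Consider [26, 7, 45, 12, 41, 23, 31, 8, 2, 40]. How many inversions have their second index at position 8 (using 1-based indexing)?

The element at index 8 is 8.
Elements before it: 26, 7, 45, 12, 41, 23, 31
Those larger than 8: 26, 45, 12, 41, 23, 31

6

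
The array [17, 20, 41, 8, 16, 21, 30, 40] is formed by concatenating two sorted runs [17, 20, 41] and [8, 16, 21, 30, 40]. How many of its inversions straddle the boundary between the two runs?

9

Count, for every r in R, how many entries of L exceed r:
r = 8: 17, 20, 41 → 3
r = 16: 17, 20, 41 → 3
r = 21: 41 → 1
r = 30: 41 → 1
r = 40: 41 → 1
Cross-inversions: 3 + 3 + 1 + 1 + 1 = 9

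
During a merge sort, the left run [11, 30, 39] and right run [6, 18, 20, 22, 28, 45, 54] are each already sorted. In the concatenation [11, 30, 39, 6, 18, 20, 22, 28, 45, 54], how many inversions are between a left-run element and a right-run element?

There are 11 cross-inversions.

For each element r of the right run, count left-run elements greater than r:
r = 6: 11, 30, 39 → 3
r = 18: 30, 39 → 2
r = 20: 30, 39 → 2
r = 22: 30, 39 → 2
r = 28: 30, 39 → 2
r = 45: none → 0
r = 54: none → 0
Cross-inversions: 3 + 2 + 2 + 2 + 2 + 0 + 0 = 11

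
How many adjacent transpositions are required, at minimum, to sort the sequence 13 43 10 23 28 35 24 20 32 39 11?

Minimum adjacent swaps = number of inversions (each swap of adjacent out-of-order elements removes one inversion and no swap can remove more).
Count inversions — for each element, later elements that are smaller:
13: 10, 11 → 2
43: 10, 23, 28, 35, 24, 20, 32, 39, 11 → 9
10: none → 0
23: 20, 11 → 2
28: 24, 20, 11 → 3
35: 24, 20, 32, 11 → 4
24: 20, 11 → 2
20: 11 → 1
32: 11 → 1
39: 11 → 1
11: none → 0
Total inversions: 2 + 9 + 0 + 2 + 3 + 4 + 2 + 1 + 1 + 1 + 0 = 25

25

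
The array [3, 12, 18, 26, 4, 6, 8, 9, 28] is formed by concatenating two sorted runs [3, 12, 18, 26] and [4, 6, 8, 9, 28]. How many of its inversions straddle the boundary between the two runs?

Take each right-half value and tally the left-half values above it:
r = 4: 12, 18, 26 → 3
r = 6: 12, 18, 26 → 3
r = 8: 12, 18, 26 → 3
r = 9: 12, 18, 26 → 3
r = 28: none → 0
Cross-inversions: 3 + 3 + 3 + 3 + 0 = 12

12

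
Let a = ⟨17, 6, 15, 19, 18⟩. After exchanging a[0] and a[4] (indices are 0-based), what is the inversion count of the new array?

Positions 0 and 4 hold 17 and 18; after swapping, the array is [18, 6, 15, 19, 17].
Count, for each position, how many later elements it exceeds:
18 → 6, 15, 17 → 3
6 → none → 0
15 → none → 0
19 → 17 → 1
17 → none → 0
Sum: 3 + 0 + 0 + 1 + 0 = 4

4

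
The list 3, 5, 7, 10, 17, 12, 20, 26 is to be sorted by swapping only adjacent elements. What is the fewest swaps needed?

The minimum number of adjacent swaps to sort an array equals its inversion count, since every such swap removes exactly one inversion.
Count inversions — for each element, later elements that are smaller:
3: none → 0
5: none → 0
7: none → 0
10: none → 0
17: 12 → 1
12: none → 0
20: none → 0
26: none → 0
Total inversions: 0 + 0 + 0 + 0 + 1 + 0 + 0 + 0 = 1

Adjacent swaps: 1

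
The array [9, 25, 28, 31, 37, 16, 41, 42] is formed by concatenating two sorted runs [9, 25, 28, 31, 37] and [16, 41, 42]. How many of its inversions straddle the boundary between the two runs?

4

Take each right-half value and tally the left-half values above it:
r = 16: 25, 28, 31, 37 → 4
r = 41: none → 0
r = 42: none → 0
Cross-inversions: 4 + 0 + 0 = 4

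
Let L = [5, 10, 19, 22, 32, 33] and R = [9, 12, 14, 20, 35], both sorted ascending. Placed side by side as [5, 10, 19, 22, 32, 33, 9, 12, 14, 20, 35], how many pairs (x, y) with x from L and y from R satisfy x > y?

16

Count, for every r in R, how many entries of L exceed r:
r = 9: 10, 19, 22, 32, 33 → 5
r = 12: 19, 22, 32, 33 → 4
r = 14: 19, 22, 32, 33 → 4
r = 20: 22, 32, 33 → 3
r = 35: none → 0
Cross-inversions: 5 + 4 + 4 + 3 + 0 = 16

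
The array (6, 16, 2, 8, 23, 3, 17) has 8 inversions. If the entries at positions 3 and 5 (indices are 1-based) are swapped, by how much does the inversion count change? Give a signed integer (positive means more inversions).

+3

Positions 3 and 5 hold 2 and 23; after swapping, the array is [6, 16, 23, 8, 2, 3, 17].
Sweep left to right; for each value list the smaller values that follow it:
6: 2
16: 3
23: 4
8: 2
2: 0
3: 0
17: 0
Sum: 2 + 3 + 4 + 2 + 0 + 0 + 0 = 11
Change: 11 − 8 = +3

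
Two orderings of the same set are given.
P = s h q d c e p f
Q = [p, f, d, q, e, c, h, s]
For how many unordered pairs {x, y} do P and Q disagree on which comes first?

Assign each item its position (1..8) in the first ordering, then rewrite the second ordering as that position sequence:
positions: s→1, h→2, q→3, d→4, c→5, e→6, p→7, f→8
second ordering as positions: [7, 8, 4, 3, 6, 5, 2, 1]
Discordant pairs = inversions in this position sequence.
7: 4, 3, 6, 5, 2, 1 → 6
8: 4, 3, 6, 5, 2, 1 → 6
4: 3, 2, 1 → 3
3: 2, 1 → 2
6: 5, 2, 1 → 3
5: 2, 1 → 2
2: 1 → 1
1: 0
Total: 6 + 6 + 3 + 2 + 3 + 2 + 1 + 0 = 23

Disagreeing pairs: 23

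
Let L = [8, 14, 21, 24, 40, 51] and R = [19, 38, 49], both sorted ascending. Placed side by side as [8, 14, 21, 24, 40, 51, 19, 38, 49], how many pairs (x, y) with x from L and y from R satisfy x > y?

7 split inversions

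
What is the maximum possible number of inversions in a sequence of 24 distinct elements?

276

A reversed (strictly descending) arrangement makes every pair an inversion, giving C(24, 2) inversions.
C(24, 2) = 24·23/2 = 276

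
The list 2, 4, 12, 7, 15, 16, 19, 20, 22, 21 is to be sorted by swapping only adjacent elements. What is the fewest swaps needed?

Adjacent swaps: 2

The minimum number of adjacent swaps to sort an array equals its inversion count, since every such swap removes exactly one inversion.
Count inversions — for each element, later elements that are smaller:
2: none → 0
4: none → 0
12: 7 → 1
7: none → 0
15: none → 0
16: none → 0
19: none → 0
20: none → 0
22: 21 → 1
21: none → 0
Total inversions: 0 + 0 + 1 + 0 + 0 + 0 + 0 + 0 + 1 + 0 = 2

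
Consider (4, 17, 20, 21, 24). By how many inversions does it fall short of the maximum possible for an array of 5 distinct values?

10

Maximum inversions for 5 distinct elements is C(5, 2) = 5·4/2 = 10.
Current inversions — for each element, count later smaller elements:
4: 0
17: 0
20: 0
21: 0
24: 0
Current total: 0 + 0 + 0 + 0 + 0 = 0
Shortfall: 10 − 0 = 10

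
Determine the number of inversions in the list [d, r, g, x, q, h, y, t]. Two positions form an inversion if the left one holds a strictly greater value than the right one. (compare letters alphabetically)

8 inversions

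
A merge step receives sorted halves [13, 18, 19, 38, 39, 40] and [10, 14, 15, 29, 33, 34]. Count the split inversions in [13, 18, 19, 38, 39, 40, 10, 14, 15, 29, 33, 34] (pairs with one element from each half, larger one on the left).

There are 25 cross-inversions.

Take each right-half value and tally the left-half values above it:
r = 10: 13, 18, 19, 38, 39, 40 → 6
r = 14: 18, 19, 38, 39, 40 → 5
r = 15: 18, 19, 38, 39, 40 → 5
r = 29: 38, 39, 40 → 3
r = 33: 38, 39, 40 → 3
r = 34: 38, 39, 40 → 3
Cross-inversions: 6 + 5 + 5 + 3 + 3 + 3 = 25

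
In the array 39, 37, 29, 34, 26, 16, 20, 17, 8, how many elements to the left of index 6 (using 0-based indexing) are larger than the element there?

The element at index 6 is 20.
Elements before it: 39, 37, 29, 34, 26, 16
Those larger than 20: 39, 37, 29, 34, 26

5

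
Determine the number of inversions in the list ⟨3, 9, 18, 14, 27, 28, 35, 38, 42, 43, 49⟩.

Out-of-order pairs: 1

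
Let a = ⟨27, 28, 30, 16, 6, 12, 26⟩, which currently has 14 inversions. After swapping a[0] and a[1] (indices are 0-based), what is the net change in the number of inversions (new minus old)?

Positions 0 and 1 hold 27 and 28; after swapping, the array is [28, 27, 30, 16, 6, 12, 26].
Count, for each position, how many later elements it exceeds:
28 → 27, 16, 6, 12, 26 → 5
27 → 16, 6, 12, 26 → 4
30 → 16, 6, 12, 26 → 4
16 → 6, 12 → 2
6 → none → 0
12 → none → 0
26 → none → 0
Sum: 5 + 4 + 4 + 2 + 0 + 0 + 0 = 15
Change: 15 − 14 = +1

+1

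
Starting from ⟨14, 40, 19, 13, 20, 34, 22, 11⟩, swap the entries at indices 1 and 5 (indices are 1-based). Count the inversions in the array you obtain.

There are 18 inversions.

Positions 1 and 5 hold 14 and 20; after swapping, the array is [20, 40, 19, 13, 14, 34, 22, 11].
Count, for each position, how many later elements it exceeds:
20 → 19, 13, 14, 11 → 4
40 → 19, 13, 14, 34, 22, 11 → 6
19 → 13, 14, 11 → 3
13 → 11 → 1
14 → 11 → 1
34 → 22, 11 → 2
22 → 11 → 1
11 → none → 0
Sum: 4 + 6 + 3 + 1 + 1 + 2 + 1 + 0 = 18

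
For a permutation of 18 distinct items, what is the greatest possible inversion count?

153

The maximum occurs when the array is in strictly decreasing order: every one of the C(18, 2) pairs is inverted.
C(18, 2) = 18·17/2 = 153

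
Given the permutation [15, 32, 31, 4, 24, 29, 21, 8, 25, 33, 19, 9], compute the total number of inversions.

Count, for each position, how many later elements it exceeds:
15 → 4, 8, 9 → 3
32 → 31, 4, 24, 29, 21, 8, 25, 19, 9 → 9
31 → 4, 24, 29, 21, 8, 25, 19, 9 → 8
4 → none → 0
24 → 21, 8, 19, 9 → 4
29 → 21, 8, 25, 19, 9 → 5
21 → 8, 19, 9 → 3
8 → none → 0
25 → 19, 9 → 2
33 → 19, 9 → 2
19 → 9 → 1
9 → none → 0
Sum: 3 + 9 + 8 + 0 + 4 + 5 + 3 + 0 + 2 + 2 + 1 + 0 = 37

37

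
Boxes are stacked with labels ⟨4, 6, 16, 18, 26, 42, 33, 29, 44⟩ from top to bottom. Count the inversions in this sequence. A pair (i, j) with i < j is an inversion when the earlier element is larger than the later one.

Sweep left to right; for each value list the smaller values that follow it:
4: 0
6: 0
16: 0
18: 0
26: 0
42: 2
33: 1
29: 0
44: 0
Sum: 0 + 0 + 0 + 0 + 0 + 2 + 1 + 0 + 0 = 3

There are 3 out-of-order pairs.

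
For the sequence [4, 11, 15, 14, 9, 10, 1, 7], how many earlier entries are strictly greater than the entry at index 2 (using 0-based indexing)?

0

The element at index 2 is 15.
Elements before it: 4, 11
None of them are larger than 15.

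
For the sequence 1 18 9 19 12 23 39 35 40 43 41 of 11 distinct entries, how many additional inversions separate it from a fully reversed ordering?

50 inversions short

Maximum inversions for 11 distinct elements is C(11, 2) = 11·10/2 = 55.
Current inversions — for each element, count later smaller elements:
1: 0
18: 2
9: 0
19: 1
12: 0
23: 0
39: 1
35: 0
40: 0
43: 1
41: 0
Current total: 0 + 2 + 0 + 1 + 0 + 0 + 1 + 0 + 0 + 1 + 0 = 5
Shortfall: 55 − 5 = 50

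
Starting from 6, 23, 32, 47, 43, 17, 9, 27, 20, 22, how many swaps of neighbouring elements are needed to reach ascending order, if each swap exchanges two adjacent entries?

Each adjacent swap fixes exactly one inversion, so the minimum swap count equals the number of inversions.
Count inversions — for each element, later elements that are smaller:
6: none → 0
23: 17, 9, 20, 22 → 4
32: 17, 9, 27, 20, 22 → 5
47: 43, 17, 9, 27, 20, 22 → 6
43: 17, 9, 27, 20, 22 → 5
17: 9 → 1
9: none → 0
27: 20, 22 → 2
20: none → 0
22: none → 0
Total inversions: 0 + 4 + 5 + 6 + 5 + 1 + 0 + 2 + 0 + 0 = 23

23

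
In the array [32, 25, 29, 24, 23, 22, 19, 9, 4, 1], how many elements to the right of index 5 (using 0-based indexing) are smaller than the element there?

The element at index 5 is 22.
Elements after it: 19, 9, 4, 1
Those smaller than 22: 19, 9, 4, 1

4 such elements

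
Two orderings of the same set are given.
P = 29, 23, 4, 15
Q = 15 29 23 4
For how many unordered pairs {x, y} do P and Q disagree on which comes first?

3

Assign each item its position (1..4) in the first ordering, then rewrite the second ordering as that position sequence:
positions: 29→1, 23→2, 4→3, 15→4
second ordering as positions: [4, 1, 2, 3]
Discordant pairs = inversions in this position sequence.
4: 1, 2, 3 → 3
1: 0
2: 0
3: 0
Total: 3 + 0 + 0 + 0 = 3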